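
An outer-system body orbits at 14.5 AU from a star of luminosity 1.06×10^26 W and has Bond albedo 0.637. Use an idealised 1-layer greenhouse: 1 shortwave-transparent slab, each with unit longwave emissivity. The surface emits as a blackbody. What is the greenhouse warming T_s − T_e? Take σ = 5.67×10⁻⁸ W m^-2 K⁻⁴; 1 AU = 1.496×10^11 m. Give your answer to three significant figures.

Orbital distance: d = 14.5 AU = 2.169×10^12 m.
Flux at the orbit: S = L/(4πd²) = 1.06×10^26/(4π·(2.17×10^12)²) = 1.793 W m^-2.
The effective emission temperature is T_e = [S(1−α)/(4σ)]^¼ = 41.16 K.
T_s = (N+1)^(1/4)·T_e = 48.94 K.
So the greenhouse effect raises the surface by 48.94 − 41.16 = 7.787 K.

7.79 K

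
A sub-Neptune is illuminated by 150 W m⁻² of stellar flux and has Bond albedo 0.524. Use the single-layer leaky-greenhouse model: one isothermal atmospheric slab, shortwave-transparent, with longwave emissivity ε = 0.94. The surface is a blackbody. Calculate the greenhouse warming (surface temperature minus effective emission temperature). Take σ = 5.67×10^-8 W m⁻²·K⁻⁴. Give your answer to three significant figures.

Effective emission temperature (TOA balance): σT_e⁴ = S(1−α)/4 = 17.85 W m⁻² → T_e = 133.2 K.
Surface balance with a leaky layer gives σT_s⁴ = σT_e⁴·2/(2−ε), so T_s = T_e·[2/(2−0.94)]^(1/4) = 156.1 K.
Greenhouse warming: T_s − T_e = 22.91 K.

22.9 K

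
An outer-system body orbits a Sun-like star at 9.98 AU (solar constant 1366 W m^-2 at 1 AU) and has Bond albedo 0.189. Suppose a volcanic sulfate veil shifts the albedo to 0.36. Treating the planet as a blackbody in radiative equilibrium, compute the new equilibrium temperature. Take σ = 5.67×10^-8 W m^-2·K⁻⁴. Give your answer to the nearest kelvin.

79 K

By the inverse-square law, S = 1366/9.98² = 13.71 W m^-2.
New equilibrium: T₂ = [(1−0.36)·13.71/(4σ)]^(1/4) = 78.87 K.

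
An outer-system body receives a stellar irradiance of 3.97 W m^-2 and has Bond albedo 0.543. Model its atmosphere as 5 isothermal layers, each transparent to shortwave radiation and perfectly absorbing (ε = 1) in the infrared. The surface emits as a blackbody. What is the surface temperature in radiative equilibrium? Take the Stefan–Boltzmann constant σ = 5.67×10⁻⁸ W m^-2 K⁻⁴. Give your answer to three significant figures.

83.2 kelvin

OLR = S(1−α)/4 = 0.4536 W m^-2; the top layer radiates at T_e = 53.18 K.
With N = 5 opaque layers, T_s = (N+1)^(1/4)·T_e = 6^(1/4)·53.18 = 83.23 K.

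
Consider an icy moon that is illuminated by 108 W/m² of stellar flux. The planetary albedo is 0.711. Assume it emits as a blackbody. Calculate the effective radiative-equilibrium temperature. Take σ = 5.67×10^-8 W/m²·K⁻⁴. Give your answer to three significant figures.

Absorbed flux (global mean): S(1−α)/4 = 108.0·0.289/4 = 7.803 W/m².
Balancing against σT⁴: T = (7.803/5.67×10⁻⁸)^(1/4) = 108.3 K.

108 K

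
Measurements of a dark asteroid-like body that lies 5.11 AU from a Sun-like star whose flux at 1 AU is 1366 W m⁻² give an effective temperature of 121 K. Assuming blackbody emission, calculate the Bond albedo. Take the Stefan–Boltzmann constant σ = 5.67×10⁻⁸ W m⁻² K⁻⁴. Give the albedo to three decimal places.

Flux at the orbit: S = 1366/(5.11)² = 52.31 W m⁻².
From σT⁴ = S(1−α)/4 we invert for α: 1−α = 4σT⁴/S.
4σT⁴ = 4·5.67×10⁻⁸·(121)⁴ = 48.62 W m⁻².
Hence α = 1 − 48.62/52.31 = 0.0707.

0.071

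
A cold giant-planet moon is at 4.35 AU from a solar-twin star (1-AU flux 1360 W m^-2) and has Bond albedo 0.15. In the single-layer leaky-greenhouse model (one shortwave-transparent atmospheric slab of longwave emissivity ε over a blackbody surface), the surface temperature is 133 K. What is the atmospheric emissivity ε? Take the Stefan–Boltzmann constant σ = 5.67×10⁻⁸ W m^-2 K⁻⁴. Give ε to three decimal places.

By the inverse-square law, S = 1360/4.35² = 71.87 W m^-2.
TOA balance gives T_e = 128.1 K.
Since (2−ε)/2 = (T_e/T_s)⁴ = 0.8609, ε = 0.2783.

0.278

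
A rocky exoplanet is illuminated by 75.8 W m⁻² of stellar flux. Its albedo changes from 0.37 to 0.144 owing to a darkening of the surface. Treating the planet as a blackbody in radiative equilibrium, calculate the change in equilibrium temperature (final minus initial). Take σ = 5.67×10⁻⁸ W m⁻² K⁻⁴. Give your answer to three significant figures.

9.59 K

Initial: T₁ = [S(1−0.37)/(4σ)]^(1/4) = 120.5 K.
With α = 0.144, T₂ = 130.1 K.
Change: 130.1 − 120.5 = 9.595 K.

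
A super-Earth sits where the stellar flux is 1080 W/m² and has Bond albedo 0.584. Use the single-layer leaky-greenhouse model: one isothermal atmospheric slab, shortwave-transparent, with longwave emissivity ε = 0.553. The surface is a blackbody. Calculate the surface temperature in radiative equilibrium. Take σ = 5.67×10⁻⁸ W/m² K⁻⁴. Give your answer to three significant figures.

229 K

At the top of the atmosphere, σT_e⁴ = S(1−α)/4 = 112.3 W/m², giving T_e = 211.0 K.
The surface balance (absorbed SW + ε·downward IR = σT_s⁴) with T_a⁴ = T_s⁴/2 reduces to T_s = T_e·[2/(2−ε)]^¼ = 228.7 K.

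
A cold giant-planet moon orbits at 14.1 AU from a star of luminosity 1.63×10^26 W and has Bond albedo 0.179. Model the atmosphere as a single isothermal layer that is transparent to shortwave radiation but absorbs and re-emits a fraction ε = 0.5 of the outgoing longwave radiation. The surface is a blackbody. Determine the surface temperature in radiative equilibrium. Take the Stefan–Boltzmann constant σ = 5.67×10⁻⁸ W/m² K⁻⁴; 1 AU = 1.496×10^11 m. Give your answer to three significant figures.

Orbital distance: d = 14.1 AU = 2.109×10^12 m.
Spreading L over a sphere of radius d: S = 1.63×10^26/(4π·2.11×10^12²) = 2.915 W/m².
The planet radiates to space at T_e = [S(1−α)/(4σ)]^(1/4) = 57.00 K.
Surface balance with a leaky layer gives σT_s⁴ = σT_e⁴·2/(2−ε), so T_s = T_e·[2/(2−0.5)]^(1/4) = 61.25 K.

61.2 kelvin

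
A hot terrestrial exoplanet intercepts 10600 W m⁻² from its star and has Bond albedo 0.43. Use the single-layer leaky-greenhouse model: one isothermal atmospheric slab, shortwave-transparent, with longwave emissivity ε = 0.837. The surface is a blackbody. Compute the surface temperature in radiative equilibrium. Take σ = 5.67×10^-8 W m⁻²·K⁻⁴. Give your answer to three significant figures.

At the top of the atmosphere, σT_e⁴ = S(1−α)/4 = 1511 W m⁻², giving T_e = 404.0 K.
The surface balance (absorbed SW + ε·downward IR = σT_s⁴) with T_a⁴ = T_s⁴/2 reduces to T_s = T_e·[2/(2−ε)]^¼ = 462.6 K.

463 kelvin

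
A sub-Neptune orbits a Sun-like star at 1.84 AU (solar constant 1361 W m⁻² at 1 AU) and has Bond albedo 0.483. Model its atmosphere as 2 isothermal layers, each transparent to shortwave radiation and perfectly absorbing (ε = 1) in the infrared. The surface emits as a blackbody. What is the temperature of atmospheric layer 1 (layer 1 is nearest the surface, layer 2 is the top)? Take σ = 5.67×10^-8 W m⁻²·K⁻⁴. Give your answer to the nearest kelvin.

By the inverse-square law, S = 1361/1.84² = 402.0 W m⁻².
The effective emission temperature is T_e = [S(1−α)/(4σ)]^¼ = 174.0 K.
The net upward flux σT_e⁴ is constant between every pair of levels, so T_k⁴ = (N+1−k)T_e⁴.
T_1 = (2)^(1/4)·174.0 = 206.9 K.

207 K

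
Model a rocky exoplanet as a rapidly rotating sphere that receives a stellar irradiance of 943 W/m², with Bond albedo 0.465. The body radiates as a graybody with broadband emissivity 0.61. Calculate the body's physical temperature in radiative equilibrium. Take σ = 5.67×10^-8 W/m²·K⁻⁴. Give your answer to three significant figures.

Absorbed flux (global mean): S(1−α)/4 = 943.0·0.535/4 = 126.1 W/m².
Equating to εσT⁴ with ε = 0.61: T = (126.1/0.61σ)^(1/4) = 245.7 K.

246 kelvin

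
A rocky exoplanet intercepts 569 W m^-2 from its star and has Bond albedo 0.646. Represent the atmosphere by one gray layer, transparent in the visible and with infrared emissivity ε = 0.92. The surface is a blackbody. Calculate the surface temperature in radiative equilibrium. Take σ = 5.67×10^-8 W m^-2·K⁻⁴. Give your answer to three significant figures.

201 kelvin

Effective emission temperature (TOA balance): σT_e⁴ = S(1−α)/4 = 50.36 W m^-2 → T_e = 172.6 K.
Surface balance with a leaky layer gives σT_s⁴ = σT_e⁴·2/(2−ε), so T_s = T_e·[2/(2−0.92)]^(1/4) = 201.4 K.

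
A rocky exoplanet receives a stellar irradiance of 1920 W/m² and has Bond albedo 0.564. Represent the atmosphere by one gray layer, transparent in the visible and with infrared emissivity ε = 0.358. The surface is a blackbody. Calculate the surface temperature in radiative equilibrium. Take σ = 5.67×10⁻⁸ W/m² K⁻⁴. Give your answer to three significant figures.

259 K

Effective emission temperature (TOA balance): σT_e⁴ = S(1−α)/4 = 209.3 W/m² → T_e = 246.5 K.
The surface balance (absorbed SW + ε·downward IR = σT_s⁴) with T_a⁴ = T_s⁴/2 reduces to T_s = T_e·[2/(2−ε)]^¼ = 258.9 K.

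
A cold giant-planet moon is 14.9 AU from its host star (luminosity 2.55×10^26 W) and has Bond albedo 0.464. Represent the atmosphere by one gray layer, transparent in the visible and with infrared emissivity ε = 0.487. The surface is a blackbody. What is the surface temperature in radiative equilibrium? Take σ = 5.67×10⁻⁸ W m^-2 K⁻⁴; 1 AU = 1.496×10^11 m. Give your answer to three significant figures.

59.8 K

d = 14.9 × 1.496×10^11 m = 2.229×10^12 m.
Flux at the orbit: S = L/(4πd²) = 2.55×10^26/(4π·(2.23×10^12)²) = 4.084 W m^-2.
The planet radiates to space at T_e = [S(1−α)/(4σ)]^(1/4) = 55.74 K.
Surface balance with a leaky layer gives σT_s⁴ = σT_e⁴·2/(2−ε), so T_s = T_e·[2/(2−0.487)]^(1/4) = 59.77 K.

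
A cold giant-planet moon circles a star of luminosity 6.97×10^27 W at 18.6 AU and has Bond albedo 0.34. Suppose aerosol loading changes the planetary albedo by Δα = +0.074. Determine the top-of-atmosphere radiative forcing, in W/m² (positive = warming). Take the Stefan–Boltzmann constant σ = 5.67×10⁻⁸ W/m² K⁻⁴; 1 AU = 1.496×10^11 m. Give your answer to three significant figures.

d = 18.6 × 1.496×10^11 m = 2.783×10^12 m.
Spreading L over a sphere of radius d: S = 6.97×10^27/(4π·2.78×10^12²) = 71.64 W/m².
ΔF = −(S/4)Δα = −(71.64/4)×(+0.074) = -1.325 W/m².

-1.33 W/m²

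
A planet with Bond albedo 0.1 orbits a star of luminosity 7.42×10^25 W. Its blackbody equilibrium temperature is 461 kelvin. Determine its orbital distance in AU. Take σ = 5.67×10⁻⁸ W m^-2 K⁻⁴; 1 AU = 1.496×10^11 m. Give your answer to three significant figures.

0.152 AU

Energy balance gives S = 4σT⁴/(1−α) = 11380 W m^-2.
Then d = [L/(4πS)]^(1/2) = 2.278×10^10 m, i.e. 0.1523 AU.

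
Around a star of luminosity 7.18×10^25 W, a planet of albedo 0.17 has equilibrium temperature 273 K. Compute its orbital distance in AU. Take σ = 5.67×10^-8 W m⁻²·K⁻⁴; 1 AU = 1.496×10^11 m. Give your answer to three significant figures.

0.410 AU

Energy balance gives S = 4σT⁴/(1−α) = 1518 W m⁻².
From L = 4πd²S, d = √(7.18×10^25/(4π·1518)) = 6.135×10^10 m = 0.4101 AU.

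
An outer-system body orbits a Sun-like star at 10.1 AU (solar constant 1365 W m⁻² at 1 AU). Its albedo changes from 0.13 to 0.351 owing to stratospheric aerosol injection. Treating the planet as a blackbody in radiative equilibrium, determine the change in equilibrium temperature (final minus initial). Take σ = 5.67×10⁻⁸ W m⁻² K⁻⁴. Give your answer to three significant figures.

-5.98 K

Irradiance scales as 1/d², so S = 1365 W m⁻² × (1/10.1)² = 13.38 W m⁻².
Before: T₁ = [13.38·0.87/(4σ)]^(1/4) = 84.64 K.
After:  T₂ = [13.38·0.649/(4σ)]^(1/4) = 78.66 K.
ΔT = T₂ − T₁ = -5.980 K.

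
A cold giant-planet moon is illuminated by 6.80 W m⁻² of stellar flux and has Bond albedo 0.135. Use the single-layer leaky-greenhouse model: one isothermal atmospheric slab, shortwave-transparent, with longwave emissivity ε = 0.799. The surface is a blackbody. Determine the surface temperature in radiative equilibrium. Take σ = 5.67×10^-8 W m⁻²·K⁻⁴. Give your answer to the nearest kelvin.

81 kelvin

The planet radiates to space at T_e = [S(1−α)/(4σ)]^(1/4) = 71.36 K.
The surface balance (absorbed SW + ε·downward IR = σT_s⁴) with T_a⁴ = T_s⁴/2 reduces to T_s = T_e·[2/(2−ε)]^¼ = 81.07 K.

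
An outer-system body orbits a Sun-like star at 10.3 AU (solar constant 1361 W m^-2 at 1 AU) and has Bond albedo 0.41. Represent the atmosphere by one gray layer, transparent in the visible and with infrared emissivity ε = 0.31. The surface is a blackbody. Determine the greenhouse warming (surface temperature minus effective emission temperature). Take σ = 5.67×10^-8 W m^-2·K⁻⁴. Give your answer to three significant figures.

Flux at the orbit: S = 1361/(10.3)² = 12.83 W m^-2.
Effective emission temperature (TOA balance): σT_e⁴ = S(1−α)/4 = 1.892 W m^-2 → T_e = 76.01 K.
For a single slab of emissivity ε, T_s⁴ = 2T_e⁴/(2−ε); thus T_s = 76.01·(1.183)^(1/4) = 79.27 K.
T_s − T_e = 79.27 − 76.01 = 3.269 K.

3.27 K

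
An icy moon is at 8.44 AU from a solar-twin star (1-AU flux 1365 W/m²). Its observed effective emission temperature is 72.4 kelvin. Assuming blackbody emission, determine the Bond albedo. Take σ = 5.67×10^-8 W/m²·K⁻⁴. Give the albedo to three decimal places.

0.675

Flux at the orbit: S = 1365/(8.44)² = 19.16 W/m².
From σT⁴ = S(1−α)/4 we invert for α: 1−α = 4σT⁴/S.
4σT⁴ = 4·5.67×10⁻⁸·(72.4)⁴ = 6.232 W/m².
1−α = 6.232/19.16 = 0.3252, so α = 0.6748.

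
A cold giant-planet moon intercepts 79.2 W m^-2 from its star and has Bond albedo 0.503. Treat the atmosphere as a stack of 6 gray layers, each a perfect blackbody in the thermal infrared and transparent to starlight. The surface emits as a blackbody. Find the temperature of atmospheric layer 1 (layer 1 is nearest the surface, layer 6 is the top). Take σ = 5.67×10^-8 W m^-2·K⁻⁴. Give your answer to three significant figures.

180 kelvin

OLR = S(1−α)/4 = 9.841 W m^-2; the top layer radiates at T_e = 114.8 K.
Each opaque layer satisfies 2T_j⁴ = T_{j−1}⁴ + T_{j+1}⁴, giving T_k⁴ = (N+1−k)T_e⁴.
T_1 = (6)^(1/4)·114.8 = 179.6 K.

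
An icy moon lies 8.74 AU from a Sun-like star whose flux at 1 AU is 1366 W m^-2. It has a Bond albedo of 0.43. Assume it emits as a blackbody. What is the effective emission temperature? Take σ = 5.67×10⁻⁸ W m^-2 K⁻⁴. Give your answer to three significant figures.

Irradiance scales as 1/d², so S = 1366 W m^-2 × (1/8.74)² = 17.88 W m^-2.
Absorbed flux (global mean): S(1−α)/4 = 17.88·0.57/4 = 2.548 W m^-2.
In equilibrium σT⁴ equals this, so T = 81.88 K.

81.9 kelvin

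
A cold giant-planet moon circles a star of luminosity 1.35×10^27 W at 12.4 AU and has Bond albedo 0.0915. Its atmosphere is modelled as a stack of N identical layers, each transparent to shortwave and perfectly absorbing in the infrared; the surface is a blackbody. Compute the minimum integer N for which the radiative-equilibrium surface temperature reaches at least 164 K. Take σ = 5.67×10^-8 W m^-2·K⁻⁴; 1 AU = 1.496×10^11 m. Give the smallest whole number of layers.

5

Orbital distance: d = 12.4 AU = 1.855×10^12 m.
Flux at the orbit: S = L/(4πd²) = 1.35×10^27/(4π·(1.86×10^12)²) = 31.22 W m^-2.
OLR = S(1−α)/4 = 7.091 W m^-2; the top layer radiates at T_e = 105.7 K.
Since T_s⁴ = (N+1)T_e⁴, we need N ≥ (T_s/T_e)⁴ − 1 = 4.785.
Rounding up, N = 5.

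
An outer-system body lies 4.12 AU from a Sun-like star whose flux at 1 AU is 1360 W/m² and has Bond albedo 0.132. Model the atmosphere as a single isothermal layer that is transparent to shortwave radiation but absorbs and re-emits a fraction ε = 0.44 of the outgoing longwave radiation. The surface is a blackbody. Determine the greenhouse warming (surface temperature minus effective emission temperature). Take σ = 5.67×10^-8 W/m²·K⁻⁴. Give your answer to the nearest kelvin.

8 K

Flux at the orbit: S = 1360/(4.12)² = 80.12 W/m².
The planet radiates to space at T_e = [S(1−α)/(4σ)]^(1/4) = 132.3 K.
For a single slab of emissivity ε, T_s⁴ = 2T_e⁴/(2−ε); thus T_s = 132.3·(1.282)^(1/4) = 140.8 K.
Greenhouse warming: T_s − T_e = 8.480 K.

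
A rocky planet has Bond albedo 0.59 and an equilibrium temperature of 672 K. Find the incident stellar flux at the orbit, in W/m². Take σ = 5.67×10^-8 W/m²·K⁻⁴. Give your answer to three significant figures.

From S(1−α)/4 = σT⁴: S = 4σT⁴/(1−α).
The emitted flux is σT⁴ = 11560 W/m².
So S = 4×11560/(1−0.59) = 1.128×10^5 W/m².

1.13×10^5 W/m²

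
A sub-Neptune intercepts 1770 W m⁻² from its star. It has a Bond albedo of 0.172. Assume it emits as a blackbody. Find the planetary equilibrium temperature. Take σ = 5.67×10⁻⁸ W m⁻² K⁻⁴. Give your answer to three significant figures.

Absorbed flux (global mean): S(1−α)/4 = 1770·0.828/4 = 366.4 W m⁻².
Set σT⁴ = 366.4 → T = (366.4/σ)^(1/4) = 283.5 K.

284 kelvin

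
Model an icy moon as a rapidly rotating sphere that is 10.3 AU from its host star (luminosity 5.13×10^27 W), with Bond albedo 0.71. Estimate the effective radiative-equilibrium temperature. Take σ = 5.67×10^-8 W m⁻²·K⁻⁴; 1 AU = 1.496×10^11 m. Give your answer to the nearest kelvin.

d = 10.3 × 1.496×10^11 m = 1.541×10^12 m.
S = L/(4πd²) = 171.9 W m⁻².
The planet absorbs (1−α)S over its disc πR² and re-emits over 4πR², so the mean absorbed flux is (1−0.71)·171.9/4 = 12.47 W m⁻².
In equilibrium σT⁴ equals this, so T = 121.8 K.

122 kelvin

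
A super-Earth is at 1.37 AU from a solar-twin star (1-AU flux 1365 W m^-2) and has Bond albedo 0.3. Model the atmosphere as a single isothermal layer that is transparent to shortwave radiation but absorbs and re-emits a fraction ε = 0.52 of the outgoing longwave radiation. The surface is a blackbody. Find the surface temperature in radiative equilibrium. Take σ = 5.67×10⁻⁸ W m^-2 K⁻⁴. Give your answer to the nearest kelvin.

Irradiance scales as 1/d², so S = 1365 W m^-2 × (1/1.37)² = 727.3 W m^-2.
At the top of the atmosphere, σT_e⁴ = S(1−α)/4 = 127.3 W m^-2, giving T_e = 217.7 K.
The surface balance (absorbed SW + ε·downward IR = σT_s⁴) with T_a⁴ = T_s⁴/2 reduces to T_s = T_e·[2/(2−ε)]^¼ = 234.7 K.

235 K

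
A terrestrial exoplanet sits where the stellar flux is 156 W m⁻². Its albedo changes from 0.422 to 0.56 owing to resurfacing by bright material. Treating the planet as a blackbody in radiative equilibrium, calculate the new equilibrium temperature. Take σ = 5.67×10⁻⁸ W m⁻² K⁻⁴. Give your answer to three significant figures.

132 kelvin

With the new albedo, S(1−α₂)/4 = 17.16 W m⁻², so T₂ = 131.9 K.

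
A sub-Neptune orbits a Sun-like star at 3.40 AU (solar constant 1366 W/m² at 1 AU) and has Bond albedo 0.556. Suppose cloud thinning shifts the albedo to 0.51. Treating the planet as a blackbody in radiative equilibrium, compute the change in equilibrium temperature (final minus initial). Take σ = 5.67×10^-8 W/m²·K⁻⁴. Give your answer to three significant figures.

3.08 kelvin

By the inverse-square law, S = 1366/3.40² = 118.2 W/m².
With α = 0.556, T₁ = 123.3 K.
With α = 0.51, T₂ = 126.4 K.
ΔT = T₂ − T₁ = 3.077 K.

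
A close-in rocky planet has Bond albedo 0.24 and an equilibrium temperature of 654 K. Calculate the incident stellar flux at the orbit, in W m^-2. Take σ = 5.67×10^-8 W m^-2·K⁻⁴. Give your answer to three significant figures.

54600 W m^-2

Invert the energy balance for S: S = 4σT⁴/(1−α).
The emitted flux is σT⁴ = 10370 W m^-2.
So S = 4×10370/(1−0.24) = 54590 W m^-2.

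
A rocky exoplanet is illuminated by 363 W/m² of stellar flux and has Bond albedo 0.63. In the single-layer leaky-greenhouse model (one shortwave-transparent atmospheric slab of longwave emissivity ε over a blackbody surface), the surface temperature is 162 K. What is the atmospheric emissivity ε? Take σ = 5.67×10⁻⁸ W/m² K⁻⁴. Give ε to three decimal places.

0.280

TOA balance gives T_e = 156.0 K.
Since (2−ε)/2 = (T_e/T_s)⁴ = 0.8598, ε = 0.2804.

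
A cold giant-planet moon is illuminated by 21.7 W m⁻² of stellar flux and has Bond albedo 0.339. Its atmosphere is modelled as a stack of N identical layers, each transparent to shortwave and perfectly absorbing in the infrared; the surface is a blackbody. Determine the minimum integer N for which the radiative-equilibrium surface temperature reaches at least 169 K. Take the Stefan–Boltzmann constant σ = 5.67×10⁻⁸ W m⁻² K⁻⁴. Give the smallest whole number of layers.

12

Top-of-atmosphere balance: σT_e⁴ = S(1−α)/4 = 3.586 W m⁻² → T_e = 89.18 K.
T_s = (N+1)^(1/4)·T_e ≥ 169 K requires N+1 ≥ (T_s/T_e)⁴ = (169/89.18)⁴ = 12.898.
The minimum whole number is N = 12.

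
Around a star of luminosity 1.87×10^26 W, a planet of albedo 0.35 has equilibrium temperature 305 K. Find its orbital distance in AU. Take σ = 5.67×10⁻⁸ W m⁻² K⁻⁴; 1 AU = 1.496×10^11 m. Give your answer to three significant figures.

Energy balance gives S = 4σT⁴/(1−α) = 3019 W m⁻².
S = L/(4πd²) → d = √(L/4πS) = √(1.87×10^26/(4π·3019)) = 7.020×10^10 m = 0.4693 AU.

0.469 AU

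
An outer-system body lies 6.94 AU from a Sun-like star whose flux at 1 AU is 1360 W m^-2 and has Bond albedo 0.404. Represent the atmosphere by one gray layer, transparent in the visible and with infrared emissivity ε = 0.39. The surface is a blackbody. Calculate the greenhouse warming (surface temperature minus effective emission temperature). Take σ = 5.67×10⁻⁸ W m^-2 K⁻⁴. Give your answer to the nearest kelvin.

5 K

By the inverse-square law, S = 1360/6.94² = 28.24 W m^-2.
At the top of the atmosphere, σT_e⁴ = S(1−α)/4 = 4.207 W m^-2, giving T_e = 92.81 K.
Surface balance with a leaky layer gives σT_s⁴ = σT_e⁴·2/(2−ε), so T_s = T_e·[2/(2−0.39)]^(1/4) = 97.98 K.
The atmosphere warms the surface by 5.172 K.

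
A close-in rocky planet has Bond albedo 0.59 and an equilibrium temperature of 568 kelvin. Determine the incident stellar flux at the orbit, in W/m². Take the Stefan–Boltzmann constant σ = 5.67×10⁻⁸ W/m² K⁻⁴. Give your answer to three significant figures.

From S(1−α)/4 = σT⁴: S = 4σT⁴/(1−α).
The emitted flux is σT⁴ = 5902 W/m².
S = 4·5902/0.41 = 57580 W/m².

57600 W/m²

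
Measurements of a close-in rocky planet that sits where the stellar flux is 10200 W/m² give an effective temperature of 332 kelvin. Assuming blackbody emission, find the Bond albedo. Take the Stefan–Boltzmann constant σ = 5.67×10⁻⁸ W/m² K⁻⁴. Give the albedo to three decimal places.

Energy balance: S(1−α)/4 = σT⁴, so 1−α = 4σT⁴/S.
4σT⁴ = 4·5.67×10⁻⁸·(332)⁴ = 2755 W/m².
Hence α = 1 − 2755/10200 = 0.7299.

0.730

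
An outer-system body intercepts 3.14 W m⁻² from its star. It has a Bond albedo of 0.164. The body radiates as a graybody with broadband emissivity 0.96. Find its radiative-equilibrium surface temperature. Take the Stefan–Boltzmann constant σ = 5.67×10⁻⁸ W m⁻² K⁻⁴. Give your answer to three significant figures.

The planet absorbs (1−α)S over its disc πR² and re-emits over 4πR², so the mean absorbed flux is (1−0.164)·3.140/4 = 0.6563 W m⁻².
Equating to εσT⁴ with ε = 0.96: T = (0.6563/0.96σ)^(1/4) = 58.93 K.

58.9 K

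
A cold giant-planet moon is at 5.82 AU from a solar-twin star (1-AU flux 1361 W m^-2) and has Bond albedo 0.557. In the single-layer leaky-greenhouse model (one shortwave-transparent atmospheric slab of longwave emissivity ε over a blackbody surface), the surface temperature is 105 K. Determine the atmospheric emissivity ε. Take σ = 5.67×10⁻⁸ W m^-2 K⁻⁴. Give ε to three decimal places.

Irradiance scales as 1/d², so S = 1361 W m^-2 × (1/5.82)² = 40.18 W m^-2.
Effective temperature: T_e = [S(1−α)/(4σ)]^(1/4) = 94.12 K.
T_s⁴ = T_e⁴·2/(2−ε) → ε = 2 − 2(T_e/T_s)⁴ = 2 − 2·(94.12/105)⁴ = 0.7086.

0.709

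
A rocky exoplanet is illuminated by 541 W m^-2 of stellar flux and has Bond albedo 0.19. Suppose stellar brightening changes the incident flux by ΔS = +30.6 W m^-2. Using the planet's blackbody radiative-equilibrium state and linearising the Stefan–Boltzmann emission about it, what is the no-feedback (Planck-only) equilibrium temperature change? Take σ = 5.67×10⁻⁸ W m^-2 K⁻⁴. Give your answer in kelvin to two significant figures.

3.0 K

Unperturbed T_e = [541.0·(1−0.19)/(4σ)]^¼ = 209.7 K.
ΔF = Δ[S(1−α)]/4 = (1−0.19)·+30.6/4 = 6.197 W m^-2.
The Planck feedback parameter is 4σT_e³ = 2.090 W m^-2/K.
ΔT₀ = ΔF/λ_P = 6.197/2.090 = 2.96 K.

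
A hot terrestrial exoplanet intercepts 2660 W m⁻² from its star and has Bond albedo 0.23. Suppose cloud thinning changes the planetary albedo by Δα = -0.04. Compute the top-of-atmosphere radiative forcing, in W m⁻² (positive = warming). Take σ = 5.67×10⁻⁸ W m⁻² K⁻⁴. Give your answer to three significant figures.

ΔF = −(S/4)Δα = −(2660/4)×(-0.04) = 26.60 W m⁻².

26.6 W m⁻²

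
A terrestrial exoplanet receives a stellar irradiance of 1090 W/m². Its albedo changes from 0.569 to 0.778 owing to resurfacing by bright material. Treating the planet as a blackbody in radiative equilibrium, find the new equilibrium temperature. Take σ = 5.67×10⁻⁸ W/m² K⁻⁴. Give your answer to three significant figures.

181 K

New equilibrium: T₂ = [(1−0.778)·1090/(4σ)]^(1/4) = 180.7 K.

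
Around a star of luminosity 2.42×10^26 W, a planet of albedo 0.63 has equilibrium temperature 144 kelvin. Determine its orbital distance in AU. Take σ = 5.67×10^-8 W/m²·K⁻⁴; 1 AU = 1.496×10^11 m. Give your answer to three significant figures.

Energy balance gives S = 4σT⁴/(1−α) = 263.6 W/m².
S = L/(4πd²) → d = √(L/4πS) = √(2.42×10^26/(4π·263.6)) = 2.703×10^11 m = 1.807 AU.

1.81 AU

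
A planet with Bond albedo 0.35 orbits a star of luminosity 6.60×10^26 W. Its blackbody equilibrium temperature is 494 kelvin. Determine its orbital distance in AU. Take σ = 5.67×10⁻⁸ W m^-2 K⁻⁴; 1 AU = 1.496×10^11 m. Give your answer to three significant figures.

Required flux: S = 4σT⁴/(1−α) = 20780 W m^-2.
S = L/(4πd²) → d = √(L/4πS) = √(6.60×10^26/(4π·20780)) = 5.027×10^10 m = 0.3361 AU.

0.336 AU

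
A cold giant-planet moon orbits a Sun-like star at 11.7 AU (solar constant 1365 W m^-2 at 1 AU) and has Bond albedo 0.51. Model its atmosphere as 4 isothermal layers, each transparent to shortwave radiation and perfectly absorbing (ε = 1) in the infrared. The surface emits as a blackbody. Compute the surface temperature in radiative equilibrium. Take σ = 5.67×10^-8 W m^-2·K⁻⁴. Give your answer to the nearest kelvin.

102 K

Flux at the orbit: S = 1365/(11.7)² = 9.972 W m^-2.
OLR = S(1−α)/4 = 1.222 W m^-2; the top layer radiates at T_e = 68.13 K.
For an N-layer opaque stack, T_s⁴ = (N+1)T_e⁴, hence T_s = (5)^(1/4)×68.13 K = 101.9 K.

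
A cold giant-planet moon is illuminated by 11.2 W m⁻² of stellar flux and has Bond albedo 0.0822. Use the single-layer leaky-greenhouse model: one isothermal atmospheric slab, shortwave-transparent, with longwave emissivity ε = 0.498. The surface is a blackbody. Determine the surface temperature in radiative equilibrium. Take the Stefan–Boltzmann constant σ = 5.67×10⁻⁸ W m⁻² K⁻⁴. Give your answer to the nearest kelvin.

The planet radiates to space at T_e = [S(1−α)/(4σ)]^(1/4) = 82.05 K.
The surface balance (absorbed SW + ε·downward IR = σT_s⁴) with T_a⁴ = T_s⁴/2 reduces to T_s = T_e·[2/(2−ε)]^¼ = 88.14 K.

88 kelvin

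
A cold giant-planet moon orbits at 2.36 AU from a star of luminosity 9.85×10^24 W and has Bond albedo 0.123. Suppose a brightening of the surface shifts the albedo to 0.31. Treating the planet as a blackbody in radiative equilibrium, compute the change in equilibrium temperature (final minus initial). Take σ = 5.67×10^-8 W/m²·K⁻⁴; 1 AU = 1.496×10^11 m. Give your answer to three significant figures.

-4.09 K

Orbital distance: d = 2.36 AU = 3.531×10^11 m.
Flux at the orbit: S = L/(4πd²) = 9.85×10^24/(4π·(3.53×10^11)²) = 6.288 W/m².
With α = 0.123, T₁ = 70.22 K.
Final:   T₂ = [S(1−0.31)/(4σ)]^(1/4) = 66.14 K.
ΔT = T₂ − T₁ = -4.086 K.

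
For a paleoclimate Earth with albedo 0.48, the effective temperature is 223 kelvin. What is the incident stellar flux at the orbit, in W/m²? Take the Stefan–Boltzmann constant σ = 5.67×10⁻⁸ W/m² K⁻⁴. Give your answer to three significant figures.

1080 W/m²

Invert the energy balance for S: S = 4σT⁴/(1−α).
σT⁴ = 5.67×10⁻⁸·(223)⁴ = 140.2 W/m².
So S = 4×140.2/(1−0.48) = 1079 W/m².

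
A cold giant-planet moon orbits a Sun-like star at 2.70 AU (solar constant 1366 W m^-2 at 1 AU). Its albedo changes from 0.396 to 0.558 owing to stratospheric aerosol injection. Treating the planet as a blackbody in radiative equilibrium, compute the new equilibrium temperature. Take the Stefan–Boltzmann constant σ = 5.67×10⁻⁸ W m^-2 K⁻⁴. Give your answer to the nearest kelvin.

138 kelvin

By the inverse-square law, S = 1366/2.70² = 187.4 W m^-2.
With the new albedo, S(1−α₂)/4 = 20.71 W m^-2, so T₂ = 138.2 K.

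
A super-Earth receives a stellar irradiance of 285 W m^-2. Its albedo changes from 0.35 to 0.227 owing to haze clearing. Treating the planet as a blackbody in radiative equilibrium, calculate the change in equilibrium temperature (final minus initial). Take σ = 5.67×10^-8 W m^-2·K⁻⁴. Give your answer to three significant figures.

With α = 0.35, T₁ = 169.1 K.
After:  T₂ = [285.0·0.773/(4σ)]^(1/4) = 176.5 K.
Change: 176.5 − 169.1 = 7.486 K.

7.49 K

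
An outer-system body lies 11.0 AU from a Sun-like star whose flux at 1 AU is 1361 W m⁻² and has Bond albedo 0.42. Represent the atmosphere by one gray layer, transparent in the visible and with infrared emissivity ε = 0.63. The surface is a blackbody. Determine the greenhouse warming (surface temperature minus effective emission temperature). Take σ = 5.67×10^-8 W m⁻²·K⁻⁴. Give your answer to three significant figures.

7.26 K

By the inverse-square law, S = 1361/11.0² = 11.25 W m⁻².
The planet radiates to space at T_e = [S(1−α)/(4σ)]^(1/4) = 73.23 K.
For a single slab of emissivity ε, T_s⁴ = 2T_e⁴/(2−ε); thus T_s = 73.23·(1.46)^(1/4) = 80.50 K.
The atmosphere warms the surface by 7.265 K.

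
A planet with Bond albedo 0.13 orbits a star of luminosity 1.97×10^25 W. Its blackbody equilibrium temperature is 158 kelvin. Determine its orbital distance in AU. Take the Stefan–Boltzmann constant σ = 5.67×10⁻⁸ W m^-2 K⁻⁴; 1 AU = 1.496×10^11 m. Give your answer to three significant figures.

0.657 AU

The flux needed for this T is 4σT⁴/(1−0.13) = 162.5 W m^-2.
From L = 4πd²S, d = √(1.97×10^25/(4π·162.5)) = 9.823×10^10 m = 0.6566 AU.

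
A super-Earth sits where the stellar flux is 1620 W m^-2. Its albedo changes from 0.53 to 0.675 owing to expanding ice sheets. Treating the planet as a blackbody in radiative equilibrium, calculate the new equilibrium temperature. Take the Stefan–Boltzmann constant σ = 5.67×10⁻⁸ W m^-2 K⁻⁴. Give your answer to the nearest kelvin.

New equilibrium: T₂ = [(1−0.675)·1620/(4σ)]^(1/4) = 219.5 K.

220 kelvin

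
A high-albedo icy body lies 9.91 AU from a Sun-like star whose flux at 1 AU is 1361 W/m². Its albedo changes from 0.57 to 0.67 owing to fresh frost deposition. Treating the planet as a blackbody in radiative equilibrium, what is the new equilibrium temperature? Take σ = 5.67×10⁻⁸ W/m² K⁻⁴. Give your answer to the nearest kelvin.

67 K

Irradiance scales as 1/d², so S = 1361 W/m² × (1/9.91)² = 13.86 W/m².
New equilibrium: T₂ = [(1−0.67)·13.86/(4σ)]^(1/4) = 67.01 K.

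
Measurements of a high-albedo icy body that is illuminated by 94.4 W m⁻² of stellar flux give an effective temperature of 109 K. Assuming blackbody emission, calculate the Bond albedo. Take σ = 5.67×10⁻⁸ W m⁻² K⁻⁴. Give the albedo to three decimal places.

0.661

Rearranging the radiative balance, α = 1 − 4σT⁴/S.
4σT⁴ = 4·5.67×10⁻⁸·(109)⁴ = 32.01 W m⁻².
Hence α = 1 − 32.01/94.40 = 0.6609.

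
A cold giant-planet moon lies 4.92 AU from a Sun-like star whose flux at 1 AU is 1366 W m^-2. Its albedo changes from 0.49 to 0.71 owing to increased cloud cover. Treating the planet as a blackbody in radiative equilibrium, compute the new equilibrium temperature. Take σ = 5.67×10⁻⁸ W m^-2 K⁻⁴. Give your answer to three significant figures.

Irradiance scales as 1/d², so S = 1366 W m^-2 × (1/4.92)² = 56.43 W m^-2.
With the new albedo, S(1−α₂)/4 = 4.091 W m^-2, so T₂ = 92.17 K.

92.2 K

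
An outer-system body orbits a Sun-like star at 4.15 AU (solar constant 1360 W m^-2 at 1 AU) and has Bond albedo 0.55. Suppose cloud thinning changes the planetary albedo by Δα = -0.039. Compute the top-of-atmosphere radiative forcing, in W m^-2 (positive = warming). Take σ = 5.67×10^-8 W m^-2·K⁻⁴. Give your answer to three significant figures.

0.770 W m^-2

By the inverse-square law, S = 1360/4.15² = 78.97 W m^-2.
TOA radiative forcing: ΔF = −S·Δα/4 = −78.97·(-0.039)/4 = 0.7699 W m^-2.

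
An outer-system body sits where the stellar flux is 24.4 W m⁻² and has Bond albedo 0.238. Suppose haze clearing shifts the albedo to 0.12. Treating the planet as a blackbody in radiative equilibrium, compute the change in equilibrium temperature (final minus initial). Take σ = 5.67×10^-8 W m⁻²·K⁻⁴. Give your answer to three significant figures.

Initial: T₁ = [S(1−0.238)/(4σ)]^(1/4) = 95.15 K.
After:  T₂ = [24.40·0.88/(4σ)]^(1/4) = 98.64 K.
ΔT = T₂ − T₁ = 3.487 K.

3.49 kelvin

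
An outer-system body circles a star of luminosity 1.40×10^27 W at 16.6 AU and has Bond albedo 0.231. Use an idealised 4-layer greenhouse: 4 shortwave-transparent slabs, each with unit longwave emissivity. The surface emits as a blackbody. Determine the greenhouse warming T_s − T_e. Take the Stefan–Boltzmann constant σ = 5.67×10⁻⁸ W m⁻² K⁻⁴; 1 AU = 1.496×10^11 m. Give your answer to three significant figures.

d = 16.6 × 1.496×10^11 m = 2.483×10^12 m.
Spreading L over a sphere of radius d: S = 1.40×10^27/(4π·2.48×10^12²) = 18.07 W m⁻².
OLR = S(1−α)/4 = 3.473 W m⁻²; the top layer radiates at T_e = 88.47 K.
T_s = (N+1)^(1/4)·T_e = 132.3 K.
So the greenhouse effect raises the surface by 132.3 − 88.47 = 43.82 K.

43.8 kelvin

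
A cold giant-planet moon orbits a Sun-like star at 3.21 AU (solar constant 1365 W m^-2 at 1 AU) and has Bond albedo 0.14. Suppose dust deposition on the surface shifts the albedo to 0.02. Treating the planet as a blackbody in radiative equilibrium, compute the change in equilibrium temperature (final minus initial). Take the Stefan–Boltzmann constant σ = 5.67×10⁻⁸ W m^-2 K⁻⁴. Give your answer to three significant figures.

4.97 K

Irradiance scales as 1/d², so S = 1365 W m^-2 × (1/3.21)² = 132.5 W m^-2.
With α = 0.14, T₁ = 149.7 K.
After:  T₂ = [132.5·0.98/(4σ)]^(1/4) = 154.7 K.
ΔT = T₂ − T₁ = 4.969 K.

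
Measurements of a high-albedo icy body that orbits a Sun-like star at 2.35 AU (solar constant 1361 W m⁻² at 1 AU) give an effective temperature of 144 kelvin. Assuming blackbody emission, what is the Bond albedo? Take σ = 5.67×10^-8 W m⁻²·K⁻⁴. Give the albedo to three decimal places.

0.604

By the inverse-square law, S = 1361/2.35² = 246.4 W m⁻².
Energy balance: S(1−α)/4 = σT⁴, so 1−α = 4σT⁴/S.
4σT⁴ = 4·5.67×10⁻⁸·(144)⁴ = 97.52 W m⁻².
1−α = 97.52/246.4 = 0.3957, so α = 0.6043.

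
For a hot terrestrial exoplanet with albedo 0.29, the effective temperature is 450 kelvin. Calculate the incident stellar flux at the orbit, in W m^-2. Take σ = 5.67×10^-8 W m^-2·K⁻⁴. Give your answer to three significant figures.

13100 W m^-2

Invert the energy balance for S: S = 4σT⁴/(1−α).
σT⁴ = 5.67×10⁻⁸·(450)⁴ = 2325 W m^-2.
S = 4·2325/0.71 = 13100 W m^-2.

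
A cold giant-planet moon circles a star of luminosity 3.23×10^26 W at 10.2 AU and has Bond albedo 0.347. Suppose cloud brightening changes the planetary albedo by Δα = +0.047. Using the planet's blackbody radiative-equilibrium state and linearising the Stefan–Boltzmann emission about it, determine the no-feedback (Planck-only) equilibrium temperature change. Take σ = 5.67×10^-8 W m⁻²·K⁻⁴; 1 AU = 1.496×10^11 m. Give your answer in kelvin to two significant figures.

d = 10.2 × 1.496×10^11 m = 1.526×10^12 m.
Flux at the orbit: S = L/(4πd²) = 3.23×10^26/(4π·(1.53×10^12)²) = 11.04 W m⁻².
The baseline emission temperature is T_e = 75.08 K.
The change in absorbed flux is Δ[S(1−α)/4] = −SΔα/4 = -0.1297 W m⁻².
Linearising σT⁴ gives d(σT⁴)/dT = 4σT_e³ = 0.09600 W m⁻² per K.
ΔT₀ = ΔF/λ_P = -0.1297/0.09600 = -1.35 K.

-1.4 K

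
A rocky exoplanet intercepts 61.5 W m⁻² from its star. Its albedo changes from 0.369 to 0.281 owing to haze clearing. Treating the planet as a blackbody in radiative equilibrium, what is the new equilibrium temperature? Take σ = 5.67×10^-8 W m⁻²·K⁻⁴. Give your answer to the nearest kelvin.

T₂ = [S(1−α₂)/(4σ)]^(1/4) = [61.50·0.719/(4σ)]^(1/4) = 118.2 K.

118 kelvin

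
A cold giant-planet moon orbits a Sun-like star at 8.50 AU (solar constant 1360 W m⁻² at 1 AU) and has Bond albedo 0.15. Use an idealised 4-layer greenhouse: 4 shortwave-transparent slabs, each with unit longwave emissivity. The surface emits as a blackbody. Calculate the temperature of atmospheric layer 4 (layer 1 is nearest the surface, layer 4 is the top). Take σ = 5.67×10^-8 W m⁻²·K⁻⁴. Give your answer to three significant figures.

Flux at the orbit: S = 1360/(8.50)² = 18.82 W m⁻².
The effective emission temperature is T_e = [S(1−α)/(4σ)]^¼ = 91.65 K.
In the N-layer model, layer k (counted from the surface) has T_k = (N+1−k)^(1/4)·T_e.
With k = 4: T_4 = (4+1−4)^¼·91.65 K = 91.65 K.

91.6 K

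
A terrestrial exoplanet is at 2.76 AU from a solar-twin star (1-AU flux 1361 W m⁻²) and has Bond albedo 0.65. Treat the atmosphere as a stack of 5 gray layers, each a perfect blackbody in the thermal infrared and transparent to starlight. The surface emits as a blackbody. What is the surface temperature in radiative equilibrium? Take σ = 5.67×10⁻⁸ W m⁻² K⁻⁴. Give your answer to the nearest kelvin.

202 K

Flux at the orbit: S = 1361/(2.76)² = 178.7 W m⁻².
OLR = S(1−α)/4 = 15.63 W m⁻²; the top layer radiates at T_e = 128.9 K.
Layer-by-layer balance gives σT_s⁴ = (N+1)σT_e⁴, so T_s = 6^¼·128.9 = 201.7 K.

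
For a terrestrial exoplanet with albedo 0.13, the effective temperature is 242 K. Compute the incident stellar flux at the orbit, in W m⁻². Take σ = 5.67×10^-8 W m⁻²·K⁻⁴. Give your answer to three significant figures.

From S(1−α)/4 = σT⁴: S = 4σT⁴/(1−α).
σT⁴ = 5.67×10⁻⁸·(242)⁴ = 194.5 W m⁻².
So S = 4×194.5/(1−0.13) = 894.1 W m⁻².

894 W m⁻²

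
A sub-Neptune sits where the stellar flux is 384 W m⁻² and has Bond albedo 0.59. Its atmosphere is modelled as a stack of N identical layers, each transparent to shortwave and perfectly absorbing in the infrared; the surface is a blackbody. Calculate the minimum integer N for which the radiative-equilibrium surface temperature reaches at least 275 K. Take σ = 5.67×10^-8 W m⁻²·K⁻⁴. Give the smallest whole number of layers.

OLR = S(1−α)/4 = 39.36 W m⁻²; the top layer radiates at T_e = 162.3 K.
T_s = (N+1)^(1/4)·T_e ≥ 275 K requires N+1 ≥ (T_s/T_e)⁴ = (275/162.3)⁴ = 8.239.
So N ≥ 7.239; the smallest integer is N = 8.

8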